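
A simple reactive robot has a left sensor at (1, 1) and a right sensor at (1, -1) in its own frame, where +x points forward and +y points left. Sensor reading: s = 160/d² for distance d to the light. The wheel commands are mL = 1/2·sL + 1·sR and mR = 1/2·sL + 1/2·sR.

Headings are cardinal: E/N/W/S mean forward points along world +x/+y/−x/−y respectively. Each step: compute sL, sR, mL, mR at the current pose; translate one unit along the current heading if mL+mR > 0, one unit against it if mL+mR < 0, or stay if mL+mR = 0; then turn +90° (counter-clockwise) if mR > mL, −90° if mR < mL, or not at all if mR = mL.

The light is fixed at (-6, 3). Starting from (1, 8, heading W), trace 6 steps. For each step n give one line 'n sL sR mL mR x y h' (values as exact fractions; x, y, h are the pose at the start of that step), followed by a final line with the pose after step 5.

n=0: pose=(1,8,W); sL=40/13, sR=20/9; mL=440/117, mR=310/117; mL+mR=250/39 → advance +1; mR−mL=-10/9 → turn -1·90°
n=1: pose=(0,8,N); sL=160/61, sR=32/17; mL=3312/1037, mR=2336/1037; mL+mR=5648/1037 → advance +1; mR−mL=-16/17 → turn -1·90°
n=2: pose=(0,9,E); sL=80/49, sR=80/37; mL=5400/1813, mR=3440/1813; mL+mR=8840/1813 → advance +1; mR−mL=-40/37 → turn -1·90°
n=3: pose=(1,9,S); sL=160/89, sR=160/61; mL=19120/5429, mR=12000/5429; mL+mR=31120/5429 → advance +1; mR−mL=-80/61 → turn -1·90°
n=4: pose=(1,8,W); sL=40/13, sR=20/9; mL=440/117, mR=310/117; mL+mR=250/39 → advance +1; mR−mL=-10/9 → turn -1·90°
n=5: pose=(0,8,N); sL=160/61, sR=32/17; mL=3312/1037, mR=2336/1037; mL+mR=5648/1037 → advance +1; mR−mL=-16/17 → turn -1·90°

0 40/13 20/9 440/117 310/117 1 8 W
1 160/61 32/17 3312/1037 2336/1037 0 8 N
2 80/49 80/37 5400/1813 3440/1813 0 9 E
3 160/89 160/61 19120/5429 12000/5429 1 9 S
4 40/13 20/9 440/117 310/117 1 8 W
5 160/61 32/17 3312/1037 2336/1037 0 8 N
final 0 9 E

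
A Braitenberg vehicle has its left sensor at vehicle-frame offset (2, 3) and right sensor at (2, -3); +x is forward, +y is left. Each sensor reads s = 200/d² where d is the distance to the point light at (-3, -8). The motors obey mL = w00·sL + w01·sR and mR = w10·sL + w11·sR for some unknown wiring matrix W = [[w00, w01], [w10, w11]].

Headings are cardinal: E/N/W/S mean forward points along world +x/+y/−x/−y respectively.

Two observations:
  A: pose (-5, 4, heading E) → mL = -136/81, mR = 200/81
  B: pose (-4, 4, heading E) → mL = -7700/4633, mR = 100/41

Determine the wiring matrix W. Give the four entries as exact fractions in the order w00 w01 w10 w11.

-1/2 -1/2 0 1

obs A: pose=(-5,4,E) → sL=8/9, sR=200/81, mL=-136/81, mR=200/81
obs B: pose=(-4,4,E) → sL=100/113, sR=100/41, mL=-7700/4633, mR=100/41
sensor matrix S = [[8/9, 200/81], [100/113, 100/41]]; det S = -6400/375273
solve [mL_A; mL_B] = S·[w00; w01] and [mR_A; mR_B] = S·[w10; w11]:
  w00 = -1/2, w01 = -1/2, w10 = 0, w11 = 1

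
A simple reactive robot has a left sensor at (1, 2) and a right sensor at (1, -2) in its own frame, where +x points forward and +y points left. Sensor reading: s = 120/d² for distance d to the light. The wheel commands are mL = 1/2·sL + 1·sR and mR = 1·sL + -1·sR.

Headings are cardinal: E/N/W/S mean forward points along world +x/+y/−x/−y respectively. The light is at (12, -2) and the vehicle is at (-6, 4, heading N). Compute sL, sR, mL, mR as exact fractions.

left sensor world pos  = (-8, 5); dL² = 449
right sensor world pos = (-4, 5); dR² = 305
sL = 120/449 = 120/449
sR = 120/305 = 24/61
mL = 1/2·sL + 1·sR = 14436/27389
mR = 1·sL + -1·sR = -3456/27389

120/449 24/61 14436/27389 -3456/27389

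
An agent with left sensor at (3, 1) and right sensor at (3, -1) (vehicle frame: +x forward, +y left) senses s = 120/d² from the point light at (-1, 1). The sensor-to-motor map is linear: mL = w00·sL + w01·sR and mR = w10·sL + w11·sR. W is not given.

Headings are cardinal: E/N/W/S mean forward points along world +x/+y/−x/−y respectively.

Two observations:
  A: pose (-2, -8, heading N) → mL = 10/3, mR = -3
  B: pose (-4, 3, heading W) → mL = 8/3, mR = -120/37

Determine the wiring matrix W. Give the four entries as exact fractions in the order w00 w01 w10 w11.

0 1 -1 0

obs A: pose=(-2,-8,N) → sL=3, sR=10/3, mL=10/3, mR=-3
obs B: pose=(-4,3,W) → sL=120/37, sR=8/3, mL=8/3, mR=-120/37
sensor matrix S = [[3, 10/3], [120/37, 8/3]]; det S = -104/37
solve [mL_A; mL_B] = S·[w00; w01] and [mR_A; mR_B] = S·[w10; w11]:
  w00 = 0, w01 = 1, w10 = -1, w11 = 0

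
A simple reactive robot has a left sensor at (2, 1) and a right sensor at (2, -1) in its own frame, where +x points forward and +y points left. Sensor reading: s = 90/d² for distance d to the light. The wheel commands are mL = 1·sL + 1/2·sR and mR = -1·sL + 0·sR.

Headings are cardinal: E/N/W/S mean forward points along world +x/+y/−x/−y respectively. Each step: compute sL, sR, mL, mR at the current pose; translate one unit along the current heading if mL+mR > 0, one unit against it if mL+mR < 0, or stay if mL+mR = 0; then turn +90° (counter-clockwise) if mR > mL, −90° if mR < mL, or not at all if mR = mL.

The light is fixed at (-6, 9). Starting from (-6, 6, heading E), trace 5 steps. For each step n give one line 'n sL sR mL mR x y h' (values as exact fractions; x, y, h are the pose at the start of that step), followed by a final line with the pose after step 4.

0 45/4 9/2 27/2 -45/4 -6 6 E
1 90/29 18/5 711/145 -90/29 -5 6 S
2 45/13 9 207/26 -45/13 -5 5 W
3 18 18 27 -18 -6 5 N
4 45/4 9/2 27/2 -45/4 -6 6 E
final -5 6 S

n=0: pose=(-6,6,E); sL=45/4, sR=9/2; mL=27/2, mR=-45/4; mL+mR=9/4 → advance +1; mR−mL=-99/4 → turn -1·90°
n=1: pose=(-5,6,S); sL=90/29, sR=18/5; mL=711/145, mR=-90/29; mL+mR=9/5 → advance +1; mR−mL=-1161/145 → turn -1·90°
n=2: pose=(-5,5,W); sL=45/13, sR=9; mL=207/26, mR=-45/13; mL+mR=9/2 → advance +1; mR−mL=-297/26 → turn -1·90°
n=3: pose=(-6,5,N); sL=18, sR=18; mL=27, mR=-18; mL+mR=9 → advance +1; mR−mL=-45 → turn -1·90°
n=4: pose=(-6,6,E); sL=45/4, sR=9/2; mL=27/2, mR=-45/4; mL+mR=9/4 → advance +1; mR−mL=-99/4 → turn -1·90°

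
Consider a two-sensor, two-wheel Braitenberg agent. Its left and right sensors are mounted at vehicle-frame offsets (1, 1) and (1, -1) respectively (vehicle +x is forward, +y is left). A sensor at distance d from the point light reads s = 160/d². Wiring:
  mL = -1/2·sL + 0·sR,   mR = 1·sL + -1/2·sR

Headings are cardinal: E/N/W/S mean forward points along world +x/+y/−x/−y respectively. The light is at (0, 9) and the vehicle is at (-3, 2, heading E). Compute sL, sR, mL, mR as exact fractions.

4 40/17 -2 48/17

left sensor world pos  = (-2, 3); dL² = 40
right sensor world pos = (-2, 1); dR² = 68
sL = 160/40 = 4
sR = 160/68 = 40/17
mL = -1/2·sL + 0·sR = -2
mR = 1·sL + -1/2·sR = 48/17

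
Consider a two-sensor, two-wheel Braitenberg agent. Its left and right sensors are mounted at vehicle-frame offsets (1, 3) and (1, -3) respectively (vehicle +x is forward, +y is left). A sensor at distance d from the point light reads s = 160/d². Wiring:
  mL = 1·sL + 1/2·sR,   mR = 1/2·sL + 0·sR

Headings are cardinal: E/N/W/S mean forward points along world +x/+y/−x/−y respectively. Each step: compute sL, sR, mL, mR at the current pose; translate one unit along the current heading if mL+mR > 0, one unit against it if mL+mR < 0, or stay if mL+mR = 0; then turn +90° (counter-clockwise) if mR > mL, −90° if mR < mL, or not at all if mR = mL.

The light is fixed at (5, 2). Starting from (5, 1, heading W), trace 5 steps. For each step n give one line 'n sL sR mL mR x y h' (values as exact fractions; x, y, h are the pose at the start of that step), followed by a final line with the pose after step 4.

n=0: pose=(5,1,W); sL=160/17, sR=32; mL=432/17, mR=80/17; mL+mR=512/17 → advance +1; mR−mL=-352/17 → turn -1·90°
n=1: pose=(4,1,N); sL=10, sR=40; mL=30, mR=5; mL+mR=35 → advance +1; mR−mL=-25 → turn -1·90°
n=2: pose=(4,2,E); sL=160/9, sR=160/9; mL=80/3, mR=80/9; mL+mR=320/9 → advance +1; mR−mL=-160/9 → turn -1·90°
n=3: pose=(5,2,S); sL=16, sR=16; mL=24, mR=8; mL+mR=32 → advance +1; mR−mL=-16 → turn -1·90°
n=4: pose=(5,1,W); sL=160/17, sR=32; mL=432/17, mR=80/17; mL+mR=512/17 → advance +1; mR−mL=-352/17 → turn -1·90°

0 160/17 32 432/17 80/17 5 1 W
1 10 40 30 5 4 1 N
2 160/9 160/9 80/3 80/9 4 2 E
3 16 16 24 8 5 2 S
4 160/17 32 432/17 80/17 5 1 W
final 4 1 N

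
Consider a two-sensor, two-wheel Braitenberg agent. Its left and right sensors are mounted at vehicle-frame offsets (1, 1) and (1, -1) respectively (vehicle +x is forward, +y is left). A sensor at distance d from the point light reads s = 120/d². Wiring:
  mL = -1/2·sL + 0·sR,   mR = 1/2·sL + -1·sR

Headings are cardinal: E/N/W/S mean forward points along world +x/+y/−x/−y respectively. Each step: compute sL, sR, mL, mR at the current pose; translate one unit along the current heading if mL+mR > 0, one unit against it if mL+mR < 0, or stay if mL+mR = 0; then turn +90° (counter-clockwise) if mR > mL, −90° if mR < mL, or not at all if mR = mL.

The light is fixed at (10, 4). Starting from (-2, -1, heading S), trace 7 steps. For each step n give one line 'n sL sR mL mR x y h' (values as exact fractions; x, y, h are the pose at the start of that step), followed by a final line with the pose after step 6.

n=0: pose=(-2,-1,S); sL=120/157, sR=24/41; mL=-60/157, mR=-1308/6437; mL+mR=-24/41 → advance -1; mR−mL=1152/6437 → turn +1·90°
n=1: pose=(-2,0,E); sL=12/13, sR=60/73; mL=-6/13, mR=-342/949; mL+mR=-60/73 → advance -1; mR−mL=96/949 → turn +1·90°
n=2: pose=(-3,0,N); sL=24/41, sR=40/51; mL=-12/41, mR=-1028/2091; mL+mR=-40/51 → advance -1; mR−mL=-416/2091 → turn -1·90°
n=3: pose=(-3,-1,E); sL=3/4, sR=2/3; mL=-3/8, mR=-7/24; mL+mR=-2/3 → advance -1; mR−mL=1/12 → turn +1·90°
n=4: pose=(-4,-1,N); sL=120/241, sR=24/37; mL=-60/241, mR=-3564/8917; mL+mR=-24/37 → advance -1; mR−mL=-1344/8917 → turn -1·90°
n=5: pose=(-4,-2,E); sL=60/97, sR=60/109; mL=-30/97, mR=-2550/10573; mL+mR=-60/109 → advance -1; mR−mL=720/10573 → turn +1·90°
n=6: pose=(-5,-2,N); sL=120/281, sR=120/221; mL=-60/281, mR=-20460/62101; mL+mR=-120/221 → advance -1; mR−mL=-7200/62101 → turn -1·90°

0 120/157 24/41 -60/157 -1308/6437 -2 -1 S
1 12/13 60/73 -6/13 -342/949 -2 0 E
2 24/41 40/51 -12/41 -1028/2091 -3 0 N
3 3/4 2/3 -3/8 -7/24 -3 -1 E
4 120/241 24/37 -60/241 -3564/8917 -4 -1 N
5 60/97 60/109 -30/97 -2550/10573 -4 -2 E
6 120/281 120/221 -60/281 -20460/62101 -5 -2 N
final -5 -3 E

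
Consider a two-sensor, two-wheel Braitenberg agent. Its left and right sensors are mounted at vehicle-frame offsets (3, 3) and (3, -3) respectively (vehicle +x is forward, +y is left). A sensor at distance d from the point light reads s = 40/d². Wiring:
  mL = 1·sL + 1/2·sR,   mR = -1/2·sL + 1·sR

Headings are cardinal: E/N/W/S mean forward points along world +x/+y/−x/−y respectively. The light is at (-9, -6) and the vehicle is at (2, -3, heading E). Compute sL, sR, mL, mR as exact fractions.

left sensor world pos  = (5, 0); dL² = 232
right sensor world pos = (5, -6); dR² = 196
sL = 40/232 = 5/29
sR = 40/196 = 10/49
mL = 1·sL + 1/2·sR = 390/1421
mR = -1/2·sL + 1·sR = 335/2842

5/29 10/49 390/1421 335/2842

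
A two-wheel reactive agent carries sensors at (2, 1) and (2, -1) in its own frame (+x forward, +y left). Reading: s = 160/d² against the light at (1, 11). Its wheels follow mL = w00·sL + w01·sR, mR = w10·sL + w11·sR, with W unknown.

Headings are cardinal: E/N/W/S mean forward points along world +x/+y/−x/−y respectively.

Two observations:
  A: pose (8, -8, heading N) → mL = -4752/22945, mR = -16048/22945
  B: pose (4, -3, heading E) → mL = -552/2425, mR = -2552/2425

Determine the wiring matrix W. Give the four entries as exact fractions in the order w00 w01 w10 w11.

obs A: pose=(8,-8,N) → sL=32/65, sR=160/353, mL=-4752/22945, mR=-16048/22945
obs B: pose=(4,-3,E) → sL=80/97, sR=16/25, mL=-552/2425, mR=-2552/2425
sensor matrix S = [[32/65, 160/353], [80/97, 16/25]]; det S = -3268608/55641625
solve [mL_A; mL_B] = S·[w00; w01] and [mR_A; mR_B] = S·[w10; w11]:
  w00 = 1/2, w01 = -1, w10 = -1/2, w11 = -1

1/2 -1 -1/2 -1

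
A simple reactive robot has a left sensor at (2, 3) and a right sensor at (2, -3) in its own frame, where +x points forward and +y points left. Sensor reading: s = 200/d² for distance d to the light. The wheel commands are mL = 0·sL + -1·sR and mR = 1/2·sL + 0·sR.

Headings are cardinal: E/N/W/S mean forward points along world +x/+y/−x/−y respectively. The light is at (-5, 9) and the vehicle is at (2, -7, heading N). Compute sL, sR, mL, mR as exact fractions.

left sensor world pos  = (-1, -5); dL² = 212
right sensor world pos = (5, -5); dR² = 296
sL = 200/212 = 50/53
sR = 200/296 = 25/37
mL = 0·sL + -1·sR = -25/37
mR = 1/2·sL + 0·sR = 25/53

50/53 25/37 -25/37 25/53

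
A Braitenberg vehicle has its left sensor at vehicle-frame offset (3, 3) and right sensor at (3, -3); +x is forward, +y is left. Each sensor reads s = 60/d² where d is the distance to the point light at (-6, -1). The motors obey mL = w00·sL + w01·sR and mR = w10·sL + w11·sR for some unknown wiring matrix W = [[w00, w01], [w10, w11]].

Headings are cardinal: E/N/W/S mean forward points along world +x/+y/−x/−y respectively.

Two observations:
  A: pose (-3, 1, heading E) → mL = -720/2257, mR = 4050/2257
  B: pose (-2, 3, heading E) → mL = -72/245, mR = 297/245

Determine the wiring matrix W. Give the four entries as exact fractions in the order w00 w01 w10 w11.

1/2 -1/2 1 1/2

obs A: pose=(-3,1,E) → sL=60/61, sR=60/37, mL=-720/2257, mR=4050/2257
obs B: pose=(-2,3,E) → sL=30/49, sR=6/5, mL=-72/245, mR=297/245
sensor matrix S = [[60/61, 60/37], [30/49, 6/5]]; det S = 20736/110593
solve [mL_A; mL_B] = S·[w00; w01] and [mR_A; mR_B] = S·[w10; w11]:
  w00 = 1/2, w01 = -1/2, w10 = 1, w11 = 1/2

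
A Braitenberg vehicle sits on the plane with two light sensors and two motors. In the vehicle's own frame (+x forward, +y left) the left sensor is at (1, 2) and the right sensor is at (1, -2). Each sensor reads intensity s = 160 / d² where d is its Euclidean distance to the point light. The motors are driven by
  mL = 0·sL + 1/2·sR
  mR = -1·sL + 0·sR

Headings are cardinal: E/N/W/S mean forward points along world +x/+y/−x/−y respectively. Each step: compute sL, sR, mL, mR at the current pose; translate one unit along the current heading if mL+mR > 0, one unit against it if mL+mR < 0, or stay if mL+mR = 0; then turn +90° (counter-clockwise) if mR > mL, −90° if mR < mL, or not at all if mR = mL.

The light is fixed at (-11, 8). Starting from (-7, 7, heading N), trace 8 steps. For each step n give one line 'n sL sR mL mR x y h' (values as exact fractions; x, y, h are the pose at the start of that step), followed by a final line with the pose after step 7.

0 40 40/9 20/9 -40 -7 7 N
1 32/5 160/41 80/41 -32/5 -7 6 E
2 80/17 16 8 -80/17 -8 6 S
3 160/29 32 16 -160/29 -8 5 W
4 40 8 4 -40 -9 5 N
5 160/13 32/9 16/9 -160/13 -9 4 E
6 80/17 80/13 40/13 -80/17 -10 4 S
7 32/5 160 80 -32/5 -10 5 W
final -11 5 N

n=0: pose=(-7,7,N); sL=40, sR=40/9; mL=20/9, mR=-40; mL+mR=-340/9 → advance -1; mR−mL=-380/9 → turn -1·90°
n=1: pose=(-7,6,E); sL=32/5, sR=160/41; mL=80/41, mR=-32/5; mL+mR=-912/205 → advance -1; mR−mL=-1712/205 → turn -1·90°
n=2: pose=(-8,6,S); sL=80/17, sR=16; mL=8, mR=-80/17; mL+mR=56/17 → advance +1; mR−mL=-216/17 → turn -1·90°
n=3: pose=(-8,5,W); sL=160/29, sR=32; mL=16, mR=-160/29; mL+mR=304/29 → advance +1; mR−mL=-624/29 → turn -1·90°
n=4: pose=(-9,5,N); sL=40, sR=8; mL=4, mR=-40; mL+mR=-36 → advance -1; mR−mL=-44 → turn -1·90°
n=5: pose=(-9,4,E); sL=160/13, sR=32/9; mL=16/9, mR=-160/13; mL+mR=-1232/117 → advance -1; mR−mL=-1648/117 → turn -1·90°
n=6: pose=(-10,4,S); sL=80/17, sR=80/13; mL=40/13, mR=-80/17; mL+mR=-360/221 → advance -1; mR−mL=-1720/221 → turn -1·90°
n=7: pose=(-10,5,W); sL=32/5, sR=160; mL=80, mR=-32/5; mL+mR=368/5 → advance +1; mR−mL=-432/5 → turn -1·90°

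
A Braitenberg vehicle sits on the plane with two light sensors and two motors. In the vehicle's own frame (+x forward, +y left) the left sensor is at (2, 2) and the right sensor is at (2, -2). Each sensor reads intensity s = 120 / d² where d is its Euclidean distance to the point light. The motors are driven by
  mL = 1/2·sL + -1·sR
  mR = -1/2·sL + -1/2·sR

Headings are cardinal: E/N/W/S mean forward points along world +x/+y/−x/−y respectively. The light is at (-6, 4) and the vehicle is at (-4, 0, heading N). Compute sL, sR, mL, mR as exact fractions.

30 6 9 -18

left sensor world pos  = (-6, 2); dL² = 4
right sensor world pos = (-2, 2); dR² = 20
sL = 120/4 = 30
sR = 120/20 = 6
mL = 1/2·sL + -1·sR = 9
mR = -1/2·sL + -1/2·sR = -18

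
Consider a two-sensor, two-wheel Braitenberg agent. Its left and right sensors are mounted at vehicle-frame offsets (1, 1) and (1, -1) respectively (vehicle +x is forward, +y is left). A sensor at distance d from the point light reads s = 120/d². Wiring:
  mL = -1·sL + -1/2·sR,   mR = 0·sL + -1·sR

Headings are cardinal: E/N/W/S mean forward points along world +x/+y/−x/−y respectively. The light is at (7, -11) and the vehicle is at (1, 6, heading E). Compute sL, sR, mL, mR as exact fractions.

left sensor world pos  = (2, 7); dL² = 349
right sensor world pos = (2, 5); dR² = 281
sL = 120/349 = 120/349
sR = 120/281 = 120/281
mL = -1·sL + -1/2·sR = -54660/98069
mR = 0·sL + -1·sR = -120/281

120/349 120/281 -54660/98069 -120/281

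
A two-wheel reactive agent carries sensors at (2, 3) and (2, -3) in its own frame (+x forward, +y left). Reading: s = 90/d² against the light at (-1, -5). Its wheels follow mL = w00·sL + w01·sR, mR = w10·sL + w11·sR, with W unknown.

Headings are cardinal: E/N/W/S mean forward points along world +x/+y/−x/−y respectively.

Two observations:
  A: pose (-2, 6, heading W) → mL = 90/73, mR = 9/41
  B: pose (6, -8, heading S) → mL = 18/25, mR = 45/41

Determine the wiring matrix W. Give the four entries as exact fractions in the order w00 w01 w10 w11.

obs A: pose=(-2,6,W) → sL=90/73, sR=18/41, mL=90/73, mR=9/41
obs B: pose=(6,-8,S) → sL=18/25, sR=90/41, mL=18/25, mR=45/41
sensor matrix S = [[90/73, 18/41], [18/25, 90/41]]; det S = 178848/74825
solve [mL_A; mL_B] = S·[w00; w01] and [mR_A; mR_B] = S·[w10; w11]:
  w00 = 1, w01 = 0, w10 = 0, w11 = 1/2

1 0 0 1/2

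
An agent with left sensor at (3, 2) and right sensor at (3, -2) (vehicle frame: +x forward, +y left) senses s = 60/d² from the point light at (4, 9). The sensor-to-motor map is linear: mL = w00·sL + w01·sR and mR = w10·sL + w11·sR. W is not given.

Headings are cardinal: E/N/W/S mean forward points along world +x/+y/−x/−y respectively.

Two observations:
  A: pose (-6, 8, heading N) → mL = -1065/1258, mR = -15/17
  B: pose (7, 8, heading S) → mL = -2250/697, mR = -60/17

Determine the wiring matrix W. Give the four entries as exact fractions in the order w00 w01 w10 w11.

obs A: pose=(-6,8,N) → sL=15/37, sR=15/17, mL=-1065/1258, mR=-15/17
obs B: pose=(7,8,S) → sL=60/41, sR=60/17, mL=-2250/697, mR=-60/17
sensor matrix S = [[15/37, 15/17], [60/41, 60/17]]; det S = 3600/25789
solve [mL_A; mL_B] = S·[w00; w01] and [mR_A; mR_B] = S·[w10; w11]:
  w00 = -1, w01 = -1/2, w10 = 0, w11 = -1

-1 -1/2 0 -1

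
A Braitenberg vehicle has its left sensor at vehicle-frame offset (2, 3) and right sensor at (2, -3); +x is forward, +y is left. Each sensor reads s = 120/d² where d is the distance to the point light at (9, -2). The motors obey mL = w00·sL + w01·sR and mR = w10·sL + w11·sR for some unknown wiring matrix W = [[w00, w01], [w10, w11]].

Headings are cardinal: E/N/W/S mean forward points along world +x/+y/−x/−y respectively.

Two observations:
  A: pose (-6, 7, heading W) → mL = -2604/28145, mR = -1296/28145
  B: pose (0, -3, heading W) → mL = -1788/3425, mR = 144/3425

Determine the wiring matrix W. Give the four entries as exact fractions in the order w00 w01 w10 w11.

1/2 -1 -1/2 1/2

obs A: pose=(-6,7,W) → sL=24/65, sR=120/433, mL=-2604/28145, mR=-1296/28145
obs B: pose=(0,-3,W) → sL=120/137, sR=24/25, mL=-1788/3425, mR=144/3425
sensor matrix S = [[24/65, 120/433], [120/137, 24/25]]; det S = 10768896/96396625
solve [mL_A; mL_B] = S·[w00; w01] and [mR_A; mR_B] = S·[w10; w11]:
  w00 = 1/2, w01 = -1, w10 = -1/2, w11 = 1/2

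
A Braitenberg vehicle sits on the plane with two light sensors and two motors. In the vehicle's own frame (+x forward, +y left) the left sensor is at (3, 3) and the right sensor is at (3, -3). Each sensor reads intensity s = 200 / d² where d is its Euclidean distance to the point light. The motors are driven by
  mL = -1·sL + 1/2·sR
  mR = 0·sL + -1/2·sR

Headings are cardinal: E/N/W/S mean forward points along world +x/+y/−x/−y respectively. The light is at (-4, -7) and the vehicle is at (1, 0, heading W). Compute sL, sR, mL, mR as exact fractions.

10 25/13 -235/26 -25/26

left sensor world pos  = (-2, -3); dL² = 20
right sensor world pos = (-2, 3); dR² = 104
sL = 200/20 = 10
sR = 200/104 = 25/13
mL = -1·sL + 1/2·sR = -235/26
mR = 0·sL + -1/2·sR = -25/26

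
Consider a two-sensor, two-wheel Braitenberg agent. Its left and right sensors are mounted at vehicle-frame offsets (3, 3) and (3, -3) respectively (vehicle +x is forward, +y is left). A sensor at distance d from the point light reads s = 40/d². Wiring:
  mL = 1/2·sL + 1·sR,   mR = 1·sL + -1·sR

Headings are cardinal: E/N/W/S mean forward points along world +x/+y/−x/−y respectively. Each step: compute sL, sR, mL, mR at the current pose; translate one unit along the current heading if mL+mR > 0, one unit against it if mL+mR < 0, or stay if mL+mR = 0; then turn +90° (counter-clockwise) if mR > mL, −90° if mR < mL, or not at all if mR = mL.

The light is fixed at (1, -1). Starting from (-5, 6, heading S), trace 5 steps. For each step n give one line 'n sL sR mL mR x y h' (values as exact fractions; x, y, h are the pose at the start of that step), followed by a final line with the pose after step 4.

0 8/5 40/97 588/485 576/485 -5 6 S
1 4/9 20/81 38/81 16/81 -5 5 W
2 40/181 40/97 9180/17557 -3360/17557 -6 5 N
3 10/29 5/4 165/116 -105/116 -6 6 E
4 8/5 40/97 588/485 576/485 -5 6 S
final -5 5 W

n=0: pose=(-5,6,S); sL=8/5, sR=40/97; mL=588/485, mR=576/485; mL+mR=12/5 → advance +1; mR−mL=-12/485 → turn -1·90°
n=1: pose=(-5,5,W); sL=4/9, sR=20/81; mL=38/81, mR=16/81; mL+mR=2/3 → advance +1; mR−mL=-22/81 → turn -1·90°
n=2: pose=(-6,5,N); sL=40/181, sR=40/97; mL=9180/17557, mR=-3360/17557; mL+mR=60/181 → advance +1; mR−mL=-12540/17557 → turn -1·90°
n=3: pose=(-6,6,E); sL=10/29, sR=5/4; mL=165/116, mR=-105/116; mL+mR=15/29 → advance +1; mR−mL=-135/58 → turn -1·90°
n=4: pose=(-5,6,S); sL=8/5, sR=40/97; mL=588/485, mR=576/485; mL+mR=12/5 → advance +1; mR−mL=-12/485 → turn -1·90°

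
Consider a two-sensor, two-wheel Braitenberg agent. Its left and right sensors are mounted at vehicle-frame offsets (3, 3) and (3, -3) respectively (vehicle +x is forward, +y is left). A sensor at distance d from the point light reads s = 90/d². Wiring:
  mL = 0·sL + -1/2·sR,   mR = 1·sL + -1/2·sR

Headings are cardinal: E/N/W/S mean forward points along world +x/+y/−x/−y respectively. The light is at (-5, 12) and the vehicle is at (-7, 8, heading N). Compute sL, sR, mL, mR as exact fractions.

45/13 45 -45/2 -495/26

left sensor world pos  = (-10, 11); dL² = 26
right sensor world pos = (-4, 11); dR² = 2
sL = 90/26 = 45/13
sR = 90/2 = 45
mL = 0·sL + -1/2·sR = -45/2
mR = 1·sL + -1/2·sR = -495/26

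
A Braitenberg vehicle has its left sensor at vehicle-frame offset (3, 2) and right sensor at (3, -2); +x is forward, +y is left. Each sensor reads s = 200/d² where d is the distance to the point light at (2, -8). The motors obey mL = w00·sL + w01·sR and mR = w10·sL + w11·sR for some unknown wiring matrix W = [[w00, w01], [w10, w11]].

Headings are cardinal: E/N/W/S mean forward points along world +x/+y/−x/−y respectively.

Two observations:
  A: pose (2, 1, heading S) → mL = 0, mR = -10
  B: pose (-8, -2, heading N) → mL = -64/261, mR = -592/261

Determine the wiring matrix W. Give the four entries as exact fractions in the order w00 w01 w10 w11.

obs A: pose=(2,1,S) → sL=5, sR=5, mL=0, mR=-10
obs B: pose=(-8,-2,N) → sL=8/9, sR=40/29, mL=-64/261, mR=-592/261
sensor matrix S = [[5, 5], [8/9, 40/29]]; det S = 640/261
solve [mL_A; mL_B] = S·[w00; w01] and [mR_A; mR_B] = S·[w10; w11]:
  w00 = 1/2, w01 = -1/2, w10 = -1, w11 = -1

1/2 -1/2 -1 -1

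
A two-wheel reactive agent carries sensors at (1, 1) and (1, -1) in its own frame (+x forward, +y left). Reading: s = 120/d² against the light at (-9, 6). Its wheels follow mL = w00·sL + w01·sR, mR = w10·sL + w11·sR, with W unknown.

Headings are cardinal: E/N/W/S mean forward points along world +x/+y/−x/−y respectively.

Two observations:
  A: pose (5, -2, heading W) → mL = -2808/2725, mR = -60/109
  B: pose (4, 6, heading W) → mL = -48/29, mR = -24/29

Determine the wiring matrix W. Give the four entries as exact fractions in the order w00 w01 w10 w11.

obs A: pose=(5,-2,W) → sL=12/25, sR=60/109, mL=-2808/2725, mR=-60/109
obs B: pose=(4,6,W) → sL=24/29, sR=24/29, mL=-48/29, mR=-24/29
sensor matrix S = [[12/25, 60/109], [24/29, 24/29]]; det S = -4608/79025
solve [mL_A; mL_B] = S·[w00; w01] and [mR_A; mR_B] = S·[w10; w11]:
  w00 = -1, w01 = -1, w10 = 0, w11 = -1

-1 -1 0 -1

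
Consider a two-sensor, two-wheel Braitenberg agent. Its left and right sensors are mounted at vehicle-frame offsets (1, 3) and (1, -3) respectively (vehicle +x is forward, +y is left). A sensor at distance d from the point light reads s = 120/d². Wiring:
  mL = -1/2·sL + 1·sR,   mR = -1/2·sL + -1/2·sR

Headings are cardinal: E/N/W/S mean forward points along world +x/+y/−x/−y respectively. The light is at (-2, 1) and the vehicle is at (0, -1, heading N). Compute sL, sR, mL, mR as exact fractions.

left sensor world pos  = (-3, 0); dL² = 2
right sensor world pos = (3, 0); dR² = 26
sL = 120/2 = 60
sR = 120/26 = 60/13
mL = -1/2·sL + 1·sR = -330/13
mR = -1/2·sL + -1/2·sR = -420/13

60 60/13 -330/13 -420/13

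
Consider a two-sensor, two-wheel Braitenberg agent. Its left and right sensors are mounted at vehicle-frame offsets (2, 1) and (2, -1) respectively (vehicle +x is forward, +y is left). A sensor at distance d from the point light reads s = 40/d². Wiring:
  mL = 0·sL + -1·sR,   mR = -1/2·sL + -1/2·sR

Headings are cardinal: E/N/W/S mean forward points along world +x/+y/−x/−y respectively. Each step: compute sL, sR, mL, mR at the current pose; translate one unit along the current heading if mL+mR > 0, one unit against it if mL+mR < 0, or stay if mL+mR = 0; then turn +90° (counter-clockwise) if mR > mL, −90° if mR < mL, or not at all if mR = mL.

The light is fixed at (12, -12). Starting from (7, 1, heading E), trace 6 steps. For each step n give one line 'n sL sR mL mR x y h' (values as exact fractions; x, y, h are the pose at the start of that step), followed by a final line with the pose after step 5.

n=0: pose=(7,1,E); sL=8/41, sR=40/153; mL=-40/153, mR=-1432/6273; mL+mR=-1024/2091 → advance -1; mR−mL=208/6273 → turn +1·90°
n=1: pose=(6,1,N); sL=20/137, sR=4/25; mL=-4/25, mR=-524/3425; mL+mR=-1072/3425 → advance -1; mR−mL=24/3425 → turn +1·90°
n=2: pose=(6,0,W); sL=8/37, sR=40/233; mL=-40/233, mR=-1672/8621; mL+mR=-3152/8621 → advance -1; mR−mL=-192/8621 → turn -1·90°
n=3: pose=(7,0,N); sL=5/29, sR=10/53; mL=-10/53, mR=-555/3074; mL+mR=-1135/3074 → advance -1; mR−mL=25/3074 → turn +1·90°
n=4: pose=(7,-1,W); sL=40/149, sR=40/193; mL=-40/193, mR=-6840/28757; mL+mR=-12800/28757 → advance -1; mR−mL=-880/28757 → turn -1·90°
n=5: pose=(8,-1,N); sL=20/97, sR=20/89; mL=-20/89, mR=-1860/8633; mL+mR=-3800/8633 → advance -1; mR−mL=80/8633 → turn +1·90°

0 8/41 40/153 -40/153 -1432/6273 7 1 E
1 20/137 4/25 -4/25 -524/3425 6 1 N
2 8/37 40/233 -40/233 -1672/8621 6 0 W
3 5/29 10/53 -10/53 -555/3074 7 0 N
4 40/149 40/193 -40/193 -6840/28757 7 -1 W
5 20/97 20/89 -20/89 -1860/8633 8 -1 N
final 8 -2 W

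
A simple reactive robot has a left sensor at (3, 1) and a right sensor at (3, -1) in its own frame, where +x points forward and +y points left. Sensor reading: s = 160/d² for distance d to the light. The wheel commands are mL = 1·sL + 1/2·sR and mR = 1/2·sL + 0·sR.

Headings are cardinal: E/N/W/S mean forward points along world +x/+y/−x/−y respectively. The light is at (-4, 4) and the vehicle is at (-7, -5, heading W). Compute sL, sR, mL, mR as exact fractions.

20/17 8/5 168/85 10/17

left sensor world pos  = (-10, -6); dL² = 136
right sensor world pos = (-10, -4); dR² = 100
sL = 160/136 = 20/17
sR = 160/100 = 8/5
mL = 1·sL + 1/2·sR = 168/85
mR = 1/2·sL + 0·sR = 10/17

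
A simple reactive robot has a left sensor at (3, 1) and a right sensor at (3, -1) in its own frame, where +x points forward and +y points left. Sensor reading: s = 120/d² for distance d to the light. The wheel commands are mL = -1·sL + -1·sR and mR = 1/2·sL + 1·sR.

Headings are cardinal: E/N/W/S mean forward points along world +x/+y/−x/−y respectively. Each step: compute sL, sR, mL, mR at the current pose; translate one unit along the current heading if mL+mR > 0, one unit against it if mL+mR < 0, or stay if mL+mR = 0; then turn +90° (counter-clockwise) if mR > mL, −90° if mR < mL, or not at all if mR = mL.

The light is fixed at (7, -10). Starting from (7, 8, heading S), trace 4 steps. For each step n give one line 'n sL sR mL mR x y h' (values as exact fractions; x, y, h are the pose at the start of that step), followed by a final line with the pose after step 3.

0 60/113 60/113 -120/113 90/113 7 8 S
1 120/409 40/111 -29680/45399 23020/45399 7 9 E
2 15/61 30/121 -3645/7381 5475/14762 6 9 N
3 24/61 120/377 -16368/22997 11844/22997 6 8 W
final 7 8 S

n=0: pose=(7,8,S); sL=60/113, sR=60/113; mL=-120/113, mR=90/113; mL+mR=-30/113 → advance -1; mR−mL=210/113 → turn +1·90°
n=1: pose=(7,9,E); sL=120/409, sR=40/111; mL=-29680/45399, mR=23020/45399; mL+mR=-60/409 → advance -1; mR−mL=52700/45399 → turn +1·90°
n=2: pose=(6,9,N); sL=15/61, sR=30/121; mL=-3645/7381, mR=5475/14762; mL+mR=-15/122 → advance -1; mR−mL=12765/14762 → turn +1·90°
n=3: pose=(6,8,W); sL=24/61, sR=120/377; mL=-16368/22997, mR=11844/22997; mL+mR=-12/61 → advance -1; mR−mL=28212/22997 → turn +1·90°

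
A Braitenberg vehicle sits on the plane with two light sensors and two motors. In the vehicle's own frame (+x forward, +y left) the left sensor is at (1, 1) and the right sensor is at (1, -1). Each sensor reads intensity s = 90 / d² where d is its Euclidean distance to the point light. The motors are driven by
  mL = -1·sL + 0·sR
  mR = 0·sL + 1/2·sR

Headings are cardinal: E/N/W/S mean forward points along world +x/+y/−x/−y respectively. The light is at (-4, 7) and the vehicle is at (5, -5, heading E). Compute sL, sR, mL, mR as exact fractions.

left sensor world pos  = (6, -4); dL² = 221
right sensor world pos = (6, -6); dR² = 269
sL = 90/221 = 90/221
sR = 90/269 = 90/269
mL = -1·sL + 0·sR = -90/221
mR = 0·sL + 1/2·sR = 45/269

90/221 90/269 -90/221 45/269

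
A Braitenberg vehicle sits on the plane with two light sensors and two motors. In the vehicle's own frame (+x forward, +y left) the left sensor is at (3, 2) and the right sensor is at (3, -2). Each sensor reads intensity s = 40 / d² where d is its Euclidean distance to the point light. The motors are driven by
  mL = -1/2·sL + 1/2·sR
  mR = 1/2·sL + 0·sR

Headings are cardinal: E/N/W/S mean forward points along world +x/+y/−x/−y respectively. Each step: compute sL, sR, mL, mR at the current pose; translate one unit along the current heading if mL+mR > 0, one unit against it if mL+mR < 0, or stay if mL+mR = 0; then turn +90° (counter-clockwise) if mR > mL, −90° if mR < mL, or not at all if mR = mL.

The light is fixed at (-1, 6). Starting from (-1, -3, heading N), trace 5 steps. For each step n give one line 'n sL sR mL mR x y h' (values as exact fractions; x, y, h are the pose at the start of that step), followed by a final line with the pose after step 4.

0 1 1 0 1/2 -1 -3 N
1 40/109 8/9 256/981 20/109 -1 -2 W
2 20/17 20/13 40/221 10/17 -2 -2 N
3 40/97 40/41 1120/3977 20/97 -2 -1 W
4 5/4 5/2 5/8 5/8 -3 -1 N
final -3 0 N

n=0: pose=(-1,-3,N); sL=1, sR=1; mL=0, mR=1/2; mL+mR=1/2 → advance +1; mR−mL=1/2 → turn +1·90°
n=1: pose=(-1,-2,W); sL=40/109, sR=8/9; mL=256/981, mR=20/109; mL+mR=4/9 → advance +1; mR−mL=-76/981 → turn -1·90°
n=2: pose=(-2,-2,N); sL=20/17, sR=20/13; mL=40/221, mR=10/17; mL+mR=10/13 → advance +1; mR−mL=90/221 → turn +1·90°
n=3: pose=(-2,-1,W); sL=40/97, sR=40/41; mL=1120/3977, mR=20/97; mL+mR=20/41 → advance +1; mR−mL=-300/3977 → turn -1·90°
n=4: pose=(-3,-1,N); sL=5/4, sR=5/2; mL=5/8, mR=5/8; mL+mR=5/4 → advance +1; mR−mL=0 → turn +0·90°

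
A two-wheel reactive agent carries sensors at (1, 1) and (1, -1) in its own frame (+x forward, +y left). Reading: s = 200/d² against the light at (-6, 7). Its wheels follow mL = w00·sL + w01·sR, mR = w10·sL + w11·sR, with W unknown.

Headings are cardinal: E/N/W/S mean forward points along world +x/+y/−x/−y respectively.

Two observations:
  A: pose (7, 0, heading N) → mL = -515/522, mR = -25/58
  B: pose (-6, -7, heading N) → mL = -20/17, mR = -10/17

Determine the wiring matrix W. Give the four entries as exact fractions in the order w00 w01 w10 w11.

-1/2 -1/2 0 -1/2

obs A: pose=(7,0,N) → sL=10/9, sR=25/29, mL=-515/522, mR=-25/58
obs B: pose=(-6,-7,N) → sL=20/17, sR=20/17, mL=-20/17, mR=-10/17
sensor matrix S = [[10/9, 25/29], [20/17, 20/17]]; det S = 1300/4437
solve [mL_A; mL_B] = S·[w00; w01] and [mR_A; mR_B] = S·[w10; w11]:
  w00 = -1/2, w01 = -1/2, w10 = 0, w11 = -1/2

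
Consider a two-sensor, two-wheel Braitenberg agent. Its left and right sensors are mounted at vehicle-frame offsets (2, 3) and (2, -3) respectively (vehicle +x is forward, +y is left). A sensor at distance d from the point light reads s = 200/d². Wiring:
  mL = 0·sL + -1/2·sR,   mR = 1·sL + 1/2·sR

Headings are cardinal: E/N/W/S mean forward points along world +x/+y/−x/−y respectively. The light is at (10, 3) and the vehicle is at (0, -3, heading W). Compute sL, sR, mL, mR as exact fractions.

8/9 200/153 -100/153 236/153

left sensor world pos  = (-2, -6); dL² = 225
right sensor world pos = (-2, 0); dR² = 153
sL = 200/225 = 8/9
sR = 200/153 = 200/153
mL = 0·sL + -1/2·sR = -100/153
mR = 1·sL + 1/2·sR = 236/153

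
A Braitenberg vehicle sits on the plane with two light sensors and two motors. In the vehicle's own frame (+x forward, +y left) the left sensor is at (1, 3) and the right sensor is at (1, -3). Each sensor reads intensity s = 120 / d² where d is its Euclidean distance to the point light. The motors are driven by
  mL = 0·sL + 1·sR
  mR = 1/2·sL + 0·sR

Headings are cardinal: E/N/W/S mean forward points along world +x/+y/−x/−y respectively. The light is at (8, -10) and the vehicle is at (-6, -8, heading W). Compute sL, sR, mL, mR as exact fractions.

left sensor world pos  = (-7, -11); dL² = 226
right sensor world pos = (-7, -5); dR² = 250
sL = 120/226 = 60/113
sR = 120/250 = 12/25
mL = 0·sL + 1·sR = 12/25
mR = 1/2·sL + 0·sR = 30/113

60/113 12/25 12/25 30/113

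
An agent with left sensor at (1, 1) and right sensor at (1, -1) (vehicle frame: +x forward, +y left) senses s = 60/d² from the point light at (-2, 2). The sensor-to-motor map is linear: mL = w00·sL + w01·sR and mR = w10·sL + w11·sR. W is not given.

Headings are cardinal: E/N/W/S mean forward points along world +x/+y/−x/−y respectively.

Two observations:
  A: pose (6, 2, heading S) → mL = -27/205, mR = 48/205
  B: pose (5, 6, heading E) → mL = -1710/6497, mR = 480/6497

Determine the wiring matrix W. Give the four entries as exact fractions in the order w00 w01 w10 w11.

-1 1/2 -1/2 1/2

obs A: pose=(6,2,S) → sL=30/41, sR=6/5, mL=-27/205, mR=48/205
obs B: pose=(5,6,E) → sL=60/89, sR=60/73, mL=-1710/6497, mR=480/6497
sensor matrix S = [[30/41, 6/5], [60/89, 60/73]]; det S = -55296/266377
solve [mL_A; mL_B] = S·[w00; w01] and [mR_A; mR_B] = S·[w10; w11]:
  w00 = -1, w01 = 1/2, w10 = -1/2, w11 = 1/2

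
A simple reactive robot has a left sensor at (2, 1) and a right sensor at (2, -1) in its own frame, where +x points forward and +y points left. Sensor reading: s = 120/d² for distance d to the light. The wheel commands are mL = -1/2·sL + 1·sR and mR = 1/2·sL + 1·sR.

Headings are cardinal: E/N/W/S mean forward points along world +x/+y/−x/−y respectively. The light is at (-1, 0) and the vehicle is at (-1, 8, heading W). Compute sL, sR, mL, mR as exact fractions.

120/53 24/17 252/901 2292/901

left sensor world pos  = (-3, 7); dL² = 53
right sensor world pos = (-3, 9); dR² = 85
sL = 120/53 = 120/53
sR = 120/85 = 24/17
mL = -1/2·sL + 1·sR = 252/901
mR = 1/2·sL + 1·sR = 2292/901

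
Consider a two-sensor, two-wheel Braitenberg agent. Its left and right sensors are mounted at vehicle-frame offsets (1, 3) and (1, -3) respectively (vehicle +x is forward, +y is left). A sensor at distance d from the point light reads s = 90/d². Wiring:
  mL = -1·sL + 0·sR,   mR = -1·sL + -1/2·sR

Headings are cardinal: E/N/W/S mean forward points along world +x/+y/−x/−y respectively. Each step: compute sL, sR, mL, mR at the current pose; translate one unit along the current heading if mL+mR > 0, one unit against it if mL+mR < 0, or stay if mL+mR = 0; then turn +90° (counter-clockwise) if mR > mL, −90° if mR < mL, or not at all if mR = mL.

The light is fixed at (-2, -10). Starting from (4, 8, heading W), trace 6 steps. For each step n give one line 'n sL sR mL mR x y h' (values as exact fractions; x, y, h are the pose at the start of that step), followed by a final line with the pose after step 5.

n=0: pose=(4,8,W); sL=9/25, sR=45/233; mL=-9/25, mR=-5319/11650; mL+mR=-9513/11650 → advance -1; mR−mL=-45/466 → turn -1·90°
n=1: pose=(5,8,N); sL=90/377, sR=90/461; mL=-90/377, mR=-58455/173797; mL+mR=-99945/173797 → advance -1; mR−mL=-45/461 → turn -1·90°
n=2: pose=(5,7,E); sL=45/232, sR=9/26; mL=-45/232, mR=-1107/3016; mL+mR=-423/754 → advance -1; mR−mL=-9/52 → turn -1·90°
n=3: pose=(4,7,S); sL=90/337, sR=18/53; mL=-90/337, mR=-7803/17861; mL+mR=-12573/17861 → advance -1; mR−mL=-9/53 → turn -1·90°
n=4: pose=(4,8,W); sL=9/25, sR=45/233; mL=-9/25, mR=-5319/11650; mL+mR=-9513/11650 → advance -1; mR−mL=-45/466 → turn -1·90°
n=5: pose=(5,8,N); sL=90/377, sR=90/461; mL=-90/377, mR=-58455/173797; mL+mR=-99945/173797 → advance -1; mR−mL=-45/461 → turn -1·90°

0 9/25 45/233 -9/25 -5319/11650 4 8 W
1 90/377 90/461 -90/377 -58455/173797 5 8 N
2 45/232 9/26 -45/232 -1107/3016 5 7 E
3 90/337 18/53 -90/337 -7803/17861 4 7 S
4 9/25 45/233 -9/25 -5319/11650 4 8 W
5 90/377 90/461 -90/377 -58455/173797 5 8 N
final 5 7 E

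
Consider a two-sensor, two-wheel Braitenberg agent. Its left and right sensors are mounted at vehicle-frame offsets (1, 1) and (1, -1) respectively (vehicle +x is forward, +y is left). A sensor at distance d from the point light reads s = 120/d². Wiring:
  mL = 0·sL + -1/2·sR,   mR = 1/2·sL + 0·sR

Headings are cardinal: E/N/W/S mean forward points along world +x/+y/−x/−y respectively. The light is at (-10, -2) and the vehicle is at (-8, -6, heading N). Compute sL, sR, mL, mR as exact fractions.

12 20/3 -10/3 6

left sensor world pos  = (-9, -5); dL² = 10
right sensor world pos = (-7, -5); dR² = 18
sL = 120/10 = 12
sR = 120/18 = 20/3
mL = 0·sL + -1/2·sR = -10/3
mR = 1/2·sL + 0·sR = 6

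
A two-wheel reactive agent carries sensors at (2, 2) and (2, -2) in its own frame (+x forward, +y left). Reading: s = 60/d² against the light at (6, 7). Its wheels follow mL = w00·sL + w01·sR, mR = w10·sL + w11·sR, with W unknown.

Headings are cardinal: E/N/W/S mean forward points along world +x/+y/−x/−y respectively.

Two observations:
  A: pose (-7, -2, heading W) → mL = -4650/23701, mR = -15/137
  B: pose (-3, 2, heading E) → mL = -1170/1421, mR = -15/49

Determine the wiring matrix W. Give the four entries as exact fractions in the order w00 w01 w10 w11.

-1/2 -1/2 0 -1/2

obs A: pose=(-7,-2,W) → sL=30/173, sR=30/137, mL=-4650/23701, mR=-15/137
obs B: pose=(-3,2,E) → sL=30/29, sR=30/49, mL=-1170/1421, mR=-15/49
sensor matrix S = [[30/173, 30/137], [30/29, 30/49]]; det S = -4053600/33679121
solve [mL_A; mL_B] = S·[w00; w01] and [mR_A; mR_B] = S·[w10; w11]:
  w00 = -1/2, w01 = -1/2, w10 = 0, w11 = -1/2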